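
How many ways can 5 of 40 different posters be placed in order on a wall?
P(40,5) = 40!/(40-5)! = 78960960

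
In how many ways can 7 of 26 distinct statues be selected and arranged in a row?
P(26,7) = 26!/(26-7)! = 3315312000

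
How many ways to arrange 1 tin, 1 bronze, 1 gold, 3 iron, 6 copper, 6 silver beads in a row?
18! / (1! × 1! × 1! × 3! × 6! × 6!) = 2058376320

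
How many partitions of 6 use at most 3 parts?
By conjugation, equals partitions of 6 into parts ≤ 3. Let r_j(i) = number of partitions of i into parts ≤ j, for i = 0..6. r_1(i) = 1 for all i; r_j(i) = r_{j-1}(i) + r_j(i-j). Rows j = 2..3: ≤2: 1 1 2 2 3 3 4; ≤3: 1 1 2 3 4 5 7. r_3(6) = 7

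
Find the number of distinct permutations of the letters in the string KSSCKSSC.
8! / (2! × 2! × 4!) = 420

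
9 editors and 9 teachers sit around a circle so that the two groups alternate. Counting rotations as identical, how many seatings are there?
Fix one of the editors: (9-1)! ways for the remaining editors, × 9! ways for the teachers = 40320 × 362880 = 14631321600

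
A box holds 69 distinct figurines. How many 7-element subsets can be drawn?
C(69,7) = 69!/(7!×62!) = 1078897248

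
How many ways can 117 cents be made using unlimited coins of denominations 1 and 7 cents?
Coefficient of x^117 in 1/(1-x^1) · 1/(1-x^7). Use j coins of 7 for j = 0..⌊117/7⌋ = 16, the rest in 1s: 16 + 1 = 17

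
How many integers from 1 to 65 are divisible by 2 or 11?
⌊65/2⌋ + ⌊65/11⌋ - ⌊65/22⌋ = 32 + 5 - 2 = 35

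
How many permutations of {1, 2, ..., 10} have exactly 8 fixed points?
Choose the 8 fixed points C(10,8) = 45, derange the rest: !2 = Σ_{j=0}^{2} (-1)^j·2!/j! = 2 - 2 + 1 = 1. Product = 45 × 1 = 45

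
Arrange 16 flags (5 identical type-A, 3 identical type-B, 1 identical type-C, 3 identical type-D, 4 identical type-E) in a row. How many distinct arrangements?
16! / (5! × 3! × 1! × 3! × 4!) = 201801600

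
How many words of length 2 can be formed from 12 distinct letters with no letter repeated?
P(12,2) = 12!/(12-2)! = 132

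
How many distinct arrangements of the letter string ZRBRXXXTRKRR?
12! / (1! × 3! × 1! × 1! × 5! × 1!) = 665280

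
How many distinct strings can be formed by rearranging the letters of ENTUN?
5! / (1! × 1! × 1! × 2!) = 60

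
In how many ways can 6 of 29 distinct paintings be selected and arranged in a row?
P(29,6) = 29!/(29-6)! = 342014400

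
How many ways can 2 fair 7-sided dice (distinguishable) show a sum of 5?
Coefficient of x^5 in (x + x² + ... + x^7)^2. By inclusion-exclusion on dice exceeding 7: Σ_j (-1)^j C(2,j)·C(5-1-7j, 1) = C(2,0)·C(4,1) = 1·4 = 4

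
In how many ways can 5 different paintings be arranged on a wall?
5! = 120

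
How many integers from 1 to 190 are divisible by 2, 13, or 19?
⌊190/2⌋+⌊190/13⌋+⌊190/19⌋ - ⌊190/26⌋-⌊190/38⌋-⌊190/247⌋ + ⌊190/494⌋ = 95+14+10 - 7-5-0 + 0 = 107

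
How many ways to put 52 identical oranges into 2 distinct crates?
C(52+2-1, 2-1) = C(53, 1) = 53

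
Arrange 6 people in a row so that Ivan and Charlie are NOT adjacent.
Total - adjacent = 6! - (6-1)!×2 = 720 - 240 = 480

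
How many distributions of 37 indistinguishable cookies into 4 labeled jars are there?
C(37+4-1, 4-1) = C(40, 3) = 9880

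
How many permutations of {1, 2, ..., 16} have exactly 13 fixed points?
Choose the 13 fixed points C(16,13) = 560, derange the rest: !3 = Σ_{j=0}^{3} (-1)^j·3!/j! = 6 - 6 + 3 - 1 = 2. Product = 560 × 2 = 1120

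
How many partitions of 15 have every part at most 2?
Let r_j(i) = number of partitions of i into parts ≤ j, for i = 0..15. r_1(i) = 1 for all i; r_j(i) = r_{j-1}(i) + r_j(i-j). Rows j = 2..2: ≤2: 1 1 2 2 3 3 4 4 5 5 6 6 7 7 8 8. r_2(15) = 8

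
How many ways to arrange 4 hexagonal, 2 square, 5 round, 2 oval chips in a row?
13! / (4! × 2! × 5! × 2!) = 540540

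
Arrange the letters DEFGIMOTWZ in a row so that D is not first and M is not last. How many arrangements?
By inclusion-exclusion: 10! - 2×(10-1)! + (10-2)! = 3628800 - 725760 + 40320 = 2943360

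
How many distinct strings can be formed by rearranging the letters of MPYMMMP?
7! / (4! × 2! × 1!) = 105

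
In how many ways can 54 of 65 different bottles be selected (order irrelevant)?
C(65,54) = 65!/(54!×11!) = 895068996640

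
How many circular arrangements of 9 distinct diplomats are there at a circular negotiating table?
Circular: fix one position, arrange the rest. (9-1)! = 40320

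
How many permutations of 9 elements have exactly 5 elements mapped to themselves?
Choose the 5 fixed points C(9,5) = 126, derange the rest: !4 = Σ_{j=0}^{4} (-1)^j·4!/j! = 24 - 24 + 12 - 4 + 1 = 9. Product = 126 × 9 = 1134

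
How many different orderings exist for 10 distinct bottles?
10! = 3628800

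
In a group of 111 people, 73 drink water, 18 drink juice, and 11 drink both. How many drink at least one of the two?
|A∪B| = |A| + |B| - |A∩B| = 73 + 18 - 11 = 80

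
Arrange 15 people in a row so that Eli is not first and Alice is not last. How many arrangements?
By inclusion-exclusion: 15! - 2×(15-1)! + (15-2)! = 1307674368000 - 174356582400 + 6227020800 = 1139544806400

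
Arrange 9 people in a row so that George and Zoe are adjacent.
Treat as block: (9-1)! × 2! = 40320 × 2 = 80640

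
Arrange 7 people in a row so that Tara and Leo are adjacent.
Treat as block: (7-1)! × 2! = 720 × 2 = 1440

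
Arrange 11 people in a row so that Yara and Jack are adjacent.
Treat as block: (11-1)! × 2! = 3628800 × 2 = 7257600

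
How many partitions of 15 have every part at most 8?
Let r_j(i) = number of partitions of i into parts ≤ j, for i = 0..15. r_1(i) = 1 for all i; r_j(i) = r_{j-1}(i) + r_j(i-j). Rows j = 2..8: ≤2: 1 1 2 2 3 3 4 4 5 5 6 6 7 7 8 8; ≤3: 1 1 2 3 4 5 7 8 10 12 14 16 19 21 24 27; ≤4: 1 1 2 3 5 6 9 11 15 18 23 27 34 39 47 54; ≤5: 1 1 2 3 5 7 10 13 18 23 30 37 47 57 70 84; ≤6: 1 1 2 3 5 7 11 14 20 26 35 44 58 71 90 110; ≤7: 1 1 2 3 5 7 11 15 21 28 38 49 65 82 105 131; ≤8: 1 1 2 3 5 7 11 15 22 29 40 52 70 89 116 146. r_8(15) = 146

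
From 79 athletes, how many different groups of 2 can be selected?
C(79,2) = 79!/(2!×77!) = 3081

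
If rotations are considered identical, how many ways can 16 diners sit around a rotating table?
Circular: fix one position, arrange the rest. (16-1)! = 1307674368000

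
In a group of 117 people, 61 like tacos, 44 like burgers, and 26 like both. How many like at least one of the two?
|A∪B| = |A| + |B| - |A∩B| = 61 + 44 - 26 = 79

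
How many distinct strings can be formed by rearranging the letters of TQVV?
4! / (1! × 2! × 1!) = 12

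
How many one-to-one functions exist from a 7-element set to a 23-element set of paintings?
P(23,7) = 23!/(23-7)! = 1235591280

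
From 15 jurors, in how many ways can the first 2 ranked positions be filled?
P(15,2) = 15!/(15-2)! = 210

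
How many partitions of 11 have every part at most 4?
Let r_j(i) = number of partitions of i into parts ≤ j, for i = 0..11. r_1(i) = 1 for all i; r_j(i) = r_{j-1}(i) + r_j(i-j). Rows j = 2..4: ≤2: 1 1 2 2 3 3 4 4 5 5 6 6; ≤3: 1 1 2 3 4 5 7 8 10 12 14 16; ≤4: 1 1 2 3 5 6 9 11 15 18 23 27. r_4(11) = 27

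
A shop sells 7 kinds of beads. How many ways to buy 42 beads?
C(42+7-1, 7-1) = C(48, 6) = 12271512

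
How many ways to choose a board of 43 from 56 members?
C(56,43) = 56!/(43!×13!) = 1889912732400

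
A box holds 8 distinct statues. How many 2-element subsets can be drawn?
C(8,2) = 8!/(2!×6!) = 28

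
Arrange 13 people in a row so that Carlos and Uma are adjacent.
Treat as block: (13-1)! × 2! = 479001600 × 2 = 958003200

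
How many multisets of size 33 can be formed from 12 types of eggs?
C(33+12-1, 12-1) = C(44, 11) = 7669339132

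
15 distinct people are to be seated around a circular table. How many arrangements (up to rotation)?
Circular: fix one position, arrange the rest. (15-1)! = 87178291200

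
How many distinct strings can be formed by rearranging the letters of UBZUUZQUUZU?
11! / (3! × 6! × 1! × 1!) = 9240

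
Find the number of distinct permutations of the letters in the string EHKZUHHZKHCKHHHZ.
16! / (3! × 1! × 3! × 1! × 1! × 7!) = 115315200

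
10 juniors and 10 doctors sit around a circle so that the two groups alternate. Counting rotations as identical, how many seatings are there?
Fix one of the juniors: (10-1)! ways for the remaining juniors, × 10! ways for the doctors = 362880 × 3628800 = 1316818944000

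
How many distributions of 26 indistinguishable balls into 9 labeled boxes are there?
C(26+9-1, 9-1) = C(34, 8) = 18156204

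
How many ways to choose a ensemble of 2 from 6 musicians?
C(6,2) = 6!/(2!×4!) = 15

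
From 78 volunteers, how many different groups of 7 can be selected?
C(78,7) = 78!/(7!×71!) = 2641902120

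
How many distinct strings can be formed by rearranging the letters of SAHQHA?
6! / (2! × 1! × 2! × 1!) = 180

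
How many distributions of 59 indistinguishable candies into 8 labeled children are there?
C(59+8-1, 8-1) = C(66, 7) = 778789440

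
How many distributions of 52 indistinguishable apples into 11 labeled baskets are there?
C(52+11-1, 11-1) = C(62, 10) = 107518933731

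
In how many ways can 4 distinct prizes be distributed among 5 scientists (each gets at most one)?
P(5,4) = 5!/(5-4)! = 120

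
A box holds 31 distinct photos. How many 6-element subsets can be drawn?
C(31,6) = 31!/(6!×25!) = 736281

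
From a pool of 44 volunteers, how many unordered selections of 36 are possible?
C(44,36) = 44!/(36!×8!) = 177232627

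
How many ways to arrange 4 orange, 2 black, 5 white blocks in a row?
11! / (4! × 2! × 5!) = 6930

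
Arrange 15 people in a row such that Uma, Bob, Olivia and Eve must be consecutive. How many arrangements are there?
Treat the 4 as one block: (15-4+1)! × 4! = 479001600 × 24 = 11496038400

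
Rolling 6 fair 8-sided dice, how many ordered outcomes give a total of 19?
Coefficient of x^19 in (x + x² + ... + x^8)^6. By inclusion-exclusion on dice exceeding 8: Σ_j (-1)^j C(6,j)·C(19-1-8j, 5) = C(6,0)·C(18,5) - C(6,1)·C(10,5) = 1·8568 - 6·252 = 7056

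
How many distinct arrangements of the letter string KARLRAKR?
8! / (3! × 2! × 2! × 1!) = 1680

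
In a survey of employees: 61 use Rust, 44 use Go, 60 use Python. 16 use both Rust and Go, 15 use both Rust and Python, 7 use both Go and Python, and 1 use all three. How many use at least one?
|A∪B∪C| = 61+44+60-16-15-7+1 = 128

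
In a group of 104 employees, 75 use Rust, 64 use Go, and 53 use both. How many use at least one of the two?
|A∪B| = |A| + |B| - |A∩B| = 75 + 64 - 53 = 86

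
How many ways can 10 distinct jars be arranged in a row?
10! = 3628800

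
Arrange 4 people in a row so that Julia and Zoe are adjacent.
Treat as block: (4-1)! × 2! = 6 × 2 = 12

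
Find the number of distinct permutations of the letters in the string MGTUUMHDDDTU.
12! / (2! × 1! × 2! × 3! × 3! × 1!) = 3326400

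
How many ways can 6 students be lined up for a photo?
6! = 720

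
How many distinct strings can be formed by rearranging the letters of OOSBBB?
6! / (2! × 3! × 1!) = 60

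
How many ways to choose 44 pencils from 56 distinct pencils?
C(56,44) = 56!/(44!×12!) = 558383307300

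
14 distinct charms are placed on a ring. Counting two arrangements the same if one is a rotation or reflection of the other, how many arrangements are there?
(14-1)!/2 = 6227020800/2 = 3113510400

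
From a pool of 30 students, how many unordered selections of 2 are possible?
C(30,2) = 30!/(2!×28!) = 435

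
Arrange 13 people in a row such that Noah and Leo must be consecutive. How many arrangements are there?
Treat the 2 as one block: (13-2+1)! × 2! = 479001600 × 2 = 958003200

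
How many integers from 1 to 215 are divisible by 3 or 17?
⌊215/3⌋ + ⌊215/17⌋ - ⌊215/51⌋ = 71 + 12 - 4 = 79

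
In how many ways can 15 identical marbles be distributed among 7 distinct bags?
C(15+7-1, 7-1) = C(21, 6) = 54264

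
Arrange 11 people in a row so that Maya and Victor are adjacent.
Treat as block: (11-1)! × 2! = 3628800 × 2 = 7257600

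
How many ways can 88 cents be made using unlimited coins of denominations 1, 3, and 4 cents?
Coefficient of x^88 in 1/(1-x^1) · 1/(1-x^3) · 1/(1-x^4). Case on j = number of 4-cent coins (j = 0..22); remainder r = 88 - 4j is made from {1,3} in ⌊r/3⌋+1 ways. r = 88, 84, 80, 76, 72, 68, 64, 60, 56, 52, 48, 44, 40, 36, 32, 28, 24, 20, 16, 12, 8, 4, 0 → 30 + 29 + 27 + 26 + 25 + 23 + 22 + 21 + 19 + 18 + 17 + 15 + 14 + 13 + 11 + 10 + 9 + 7 + 6 + 5 + 3 + 2 + 1 = 353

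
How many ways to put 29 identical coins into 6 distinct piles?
C(29+6-1, 6-1) = C(34, 5) = 278256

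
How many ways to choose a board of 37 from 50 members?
C(50,37) = 50!/(37!×13!) = 354860518600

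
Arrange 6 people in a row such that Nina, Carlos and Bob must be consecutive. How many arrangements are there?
Treat the 3 as one block: (6-3+1)! × 3! = 24 × 6 = 144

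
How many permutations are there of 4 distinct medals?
4! = 24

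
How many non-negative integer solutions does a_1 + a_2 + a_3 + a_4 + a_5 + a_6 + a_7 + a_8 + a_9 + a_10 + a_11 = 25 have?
C(25+11-1, 11-1) = C(35, 10) = 183579396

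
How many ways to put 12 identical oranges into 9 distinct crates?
C(12+9-1, 9-1) = C(20, 8) = 125970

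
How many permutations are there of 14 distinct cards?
14! = 87178291200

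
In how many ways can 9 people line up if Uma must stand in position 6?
Fix one position: (9-1)! = 40320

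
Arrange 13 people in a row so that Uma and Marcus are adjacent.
Treat as block: (13-1)! × 2! = 479001600 × 2 = 958003200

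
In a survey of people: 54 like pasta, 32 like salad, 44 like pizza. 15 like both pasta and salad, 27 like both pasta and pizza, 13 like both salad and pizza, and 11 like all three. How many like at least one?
|A∪B∪C| = 54+32+44-15-27-13+11 = 86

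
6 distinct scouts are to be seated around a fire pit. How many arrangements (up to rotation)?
Circular: fix one position, arrange the rest. (6-1)! = 120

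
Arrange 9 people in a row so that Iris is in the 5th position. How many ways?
Fix one position: (9-1)! = 40320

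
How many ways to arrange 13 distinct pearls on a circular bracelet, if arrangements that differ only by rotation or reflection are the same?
(13-1)!/2 = 479001600/2 = 239500800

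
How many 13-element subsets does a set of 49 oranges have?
C(49,13) = 49!/(13!×36!) = 262596783764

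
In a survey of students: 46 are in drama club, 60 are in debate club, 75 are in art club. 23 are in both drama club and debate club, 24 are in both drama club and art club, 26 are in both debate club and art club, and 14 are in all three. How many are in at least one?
|A∪B∪C| = 46+60+75-23-24-26+14 = 122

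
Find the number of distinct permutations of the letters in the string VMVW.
4! / (2! × 1! × 1!) = 12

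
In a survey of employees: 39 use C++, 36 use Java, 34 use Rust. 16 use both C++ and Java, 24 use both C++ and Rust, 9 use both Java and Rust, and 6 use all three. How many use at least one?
|A∪B∪C| = 39+36+34-16-24-9+6 = 66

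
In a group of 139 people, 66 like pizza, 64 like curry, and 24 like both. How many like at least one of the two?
|A∪B| = |A| + |B| - |A∩B| = 66 + 64 - 24 = 106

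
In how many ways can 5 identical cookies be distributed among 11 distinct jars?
C(5+11-1, 11-1) = C(15, 10) = 3003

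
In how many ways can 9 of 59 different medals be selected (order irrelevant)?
C(59,9) = 59!/(9!×50!) = 12565671261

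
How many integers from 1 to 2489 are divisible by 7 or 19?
⌊2489/7⌋ + ⌊2489/19⌋ - ⌊2489/133⌋ = 355 + 131 - 18 = 468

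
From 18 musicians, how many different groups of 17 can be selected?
C(18,17) = 18!/(17!×1!) = 18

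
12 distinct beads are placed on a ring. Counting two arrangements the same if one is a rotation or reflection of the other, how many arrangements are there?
(12-1)!/2 = 39916800/2 = 19958400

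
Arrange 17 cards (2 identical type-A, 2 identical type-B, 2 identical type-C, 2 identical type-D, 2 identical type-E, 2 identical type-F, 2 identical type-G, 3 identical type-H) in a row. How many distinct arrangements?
17! / (2! × 2! × 2! × 2! × 2! × 2! × 2! × 3!) = 463134672000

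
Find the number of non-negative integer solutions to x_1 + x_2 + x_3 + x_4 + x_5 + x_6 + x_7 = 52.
C(52+7-1, 7-1) = C(58, 6) = 40475358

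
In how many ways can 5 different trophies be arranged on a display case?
5! = 120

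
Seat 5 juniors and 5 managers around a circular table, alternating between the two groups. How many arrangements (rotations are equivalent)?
Fix one of the juniors: (5-1)! ways for the remaining juniors, × 5! ways for the managers = 24 × 120 = 2880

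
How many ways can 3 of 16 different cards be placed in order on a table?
P(16,3) = 16!/(16-3)! = 3360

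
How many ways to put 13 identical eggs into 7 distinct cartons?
C(13+7-1, 7-1) = C(19, 6) = 27132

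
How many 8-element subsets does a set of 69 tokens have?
C(69,8) = 69!/(8!×61!) = 8361453672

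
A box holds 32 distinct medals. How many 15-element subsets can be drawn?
C(32,15) = 32!/(15!×17!) = 565722720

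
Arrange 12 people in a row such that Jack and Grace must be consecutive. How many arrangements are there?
Treat the 2 as one block: (12-2+1)! × 2! = 39916800 × 2 = 79833600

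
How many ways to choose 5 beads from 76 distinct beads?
C(76,5) = 76!/(5!×71!) = 18474840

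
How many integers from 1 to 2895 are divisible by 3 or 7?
⌊2895/3⌋ + ⌊2895/7⌋ - ⌊2895/21⌋ = 965 + 413 - 137 = 1241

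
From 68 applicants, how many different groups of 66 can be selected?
C(68,66) = 68!/(66!×2!) = 2278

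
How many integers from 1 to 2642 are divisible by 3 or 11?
⌊2642/3⌋ + ⌊2642/11⌋ - ⌊2642/33⌋ = 880 + 240 - 80 = 1040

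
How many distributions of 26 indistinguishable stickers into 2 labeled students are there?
C(26+2-1, 2-1) = C(27, 1) = 27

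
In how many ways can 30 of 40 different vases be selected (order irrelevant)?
C(40,30) = 40!/(30!×10!) = 847660528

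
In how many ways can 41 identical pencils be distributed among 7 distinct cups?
C(41+7-1, 7-1) = C(47, 6) = 10737573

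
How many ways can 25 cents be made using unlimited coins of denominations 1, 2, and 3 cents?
Coefficient of x^25 in 1/(1-x^1) · 1/(1-x^2) · 1/(1-x^3). Case on j = number of 3-cent coins (j = 0..8); remainder r = 25 - 3j is made from {1,2} in ⌊r/2⌋+1 ways. r = 25, 22, 19, 16, 13, 10, 7, 4, 1 → 13 + 12 + 10 + 9 + 7 + 6 + 4 + 3 + 1 = 65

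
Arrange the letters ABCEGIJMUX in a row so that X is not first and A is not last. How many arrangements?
By inclusion-exclusion: 10! - 2×(10-1)! + (10-2)! = 3628800 - 725760 + 40320 = 2943360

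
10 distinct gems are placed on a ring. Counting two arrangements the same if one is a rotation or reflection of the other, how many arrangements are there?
(10-1)!/2 = 362880/2 = 181440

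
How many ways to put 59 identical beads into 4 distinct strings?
C(59+4-1, 4-1) = C(62, 3) = 37820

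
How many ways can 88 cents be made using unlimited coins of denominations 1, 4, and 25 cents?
Coefficient of x^88 in 1/(1-x^1) · 1/(1-x^4) · 1/(1-x^25). Case on j = number of 25-cent coins (j = 0..3); remainder r = 88 - 25j is made from {1,4} in ⌊r/4⌋+1 ways. r = 88, 63, 38, 13 → 23 + 16 + 10 + 4 = 53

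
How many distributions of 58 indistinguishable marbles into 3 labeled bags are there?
C(58+3-1, 3-1) = C(60, 2) = 1770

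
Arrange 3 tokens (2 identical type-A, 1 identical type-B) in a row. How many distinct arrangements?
3! / (2! × 1!) = 3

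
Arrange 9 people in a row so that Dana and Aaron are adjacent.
Treat as block: (9-1)! × 2! = 40320 × 2 = 80640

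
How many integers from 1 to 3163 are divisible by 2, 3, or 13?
⌊3163/2⌋+⌊3163/3⌋+⌊3163/13⌋ - ⌊3163/6⌋-⌊3163/26⌋-⌊3163/39⌋ + ⌊3163/78⌋ = 1581+1054+243 - 527-121-81 + 40 = 2189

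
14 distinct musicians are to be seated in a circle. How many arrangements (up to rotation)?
Circular: fix one position, arrange the rest. (14-1)! = 6227020800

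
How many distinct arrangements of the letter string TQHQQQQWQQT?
11! / (1! × 2! × 7! × 1!) = 3960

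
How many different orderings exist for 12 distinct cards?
12! = 479001600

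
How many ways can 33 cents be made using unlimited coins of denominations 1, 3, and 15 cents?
Coefficient of x^33 in 1/(1-x^1) · 1/(1-x^3) · 1/(1-x^15). Case on j = number of 15-cent coins (j = 0..2); remainder r = 33 - 15j is made from {1,3} in ⌊r/3⌋+1 ways. r = 33, 18, 3 → 12 + 7 + 2 = 21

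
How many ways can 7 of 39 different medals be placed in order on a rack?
P(39,7) = 39!/(39-7)! = 77519922480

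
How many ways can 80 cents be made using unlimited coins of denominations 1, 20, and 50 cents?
Coefficient of x^80 in 1/(1-x^1) · 1/(1-x^20) · 1/(1-x^50). Case on j = number of 50-cent coins (j = 0..1); remainder r = 80 - 50j is made from {1,20} in ⌊r/20⌋+1 ways. r = 80, 30 → 5 + 2 = 7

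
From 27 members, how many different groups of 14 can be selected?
C(27,14) = 27!/(14!×13!) = 20058300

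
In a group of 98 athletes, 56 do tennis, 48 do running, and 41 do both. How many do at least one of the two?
|A∪B| = |A| + |B| - |A∩B| = 56 + 48 - 41 = 63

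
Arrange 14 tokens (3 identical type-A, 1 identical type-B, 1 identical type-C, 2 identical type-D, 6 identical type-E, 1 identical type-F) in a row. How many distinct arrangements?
14! / (3! × 1! × 1! × 2! × 6! × 1!) = 10090080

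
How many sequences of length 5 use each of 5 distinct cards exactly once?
5! = 120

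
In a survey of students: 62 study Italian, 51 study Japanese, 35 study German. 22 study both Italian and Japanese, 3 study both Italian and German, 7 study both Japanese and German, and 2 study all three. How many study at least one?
|A∪B∪C| = 62+51+35-22-3-7+2 = 118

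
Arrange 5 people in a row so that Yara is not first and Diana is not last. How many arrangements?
By inclusion-exclusion: 5! - 2×(5-1)! + (5-2)! = 120 - 48 + 6 = 78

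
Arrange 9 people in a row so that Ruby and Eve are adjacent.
Treat as block: (9-1)! × 2! = 40320 × 2 = 80640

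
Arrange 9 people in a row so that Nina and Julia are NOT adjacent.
Total - adjacent = 9! - (9-1)!×2 = 362880 - 80640 = 282240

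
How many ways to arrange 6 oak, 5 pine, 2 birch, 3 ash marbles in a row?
16! / (6! × 5! × 2! × 3!) = 20180160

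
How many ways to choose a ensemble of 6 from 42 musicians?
C(42,6) = 42!/(6!×36!) = 5245786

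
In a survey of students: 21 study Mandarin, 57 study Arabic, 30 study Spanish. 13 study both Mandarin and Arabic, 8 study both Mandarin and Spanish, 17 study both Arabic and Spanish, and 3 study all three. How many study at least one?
|A∪B∪C| = 21+57+30-13-8-17+3 = 73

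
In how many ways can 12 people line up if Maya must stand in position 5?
Fix one position: (12-1)! = 39916800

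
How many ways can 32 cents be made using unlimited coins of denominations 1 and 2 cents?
Coefficient of x^32 in 1/(1-x^1) · 1/(1-x^2). Use j coins of 2 for j = 0..⌊32/2⌋ = 16, the rest in 1s: 16 + 1 = 17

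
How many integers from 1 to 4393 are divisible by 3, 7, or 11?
⌊4393/3⌋+⌊4393/7⌋+⌊4393/11⌋ - ⌊4393/21⌋-⌊4393/33⌋-⌊4393/77⌋ + ⌊4393/231⌋ = 1464+627+399 - 209-133-57 + 19 = 2110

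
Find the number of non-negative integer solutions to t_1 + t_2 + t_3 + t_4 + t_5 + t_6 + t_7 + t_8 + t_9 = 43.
C(43+9-1, 9-1) = C(51, 8) = 636763050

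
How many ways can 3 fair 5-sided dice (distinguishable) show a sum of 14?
Coefficient of x^14 in (x + x² + ... + x^5)^3. By inclusion-exclusion on dice exceeding 5: Σ_j (-1)^j C(3,j)·C(14-1-5j, 2) = C(3,0)·C(13,2) - C(3,1)·C(8,2) + C(3,2)·C(3,2) = 1·78 - 3·28 + 3·3 = 3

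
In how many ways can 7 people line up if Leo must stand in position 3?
Fix one position: (7-1)! = 720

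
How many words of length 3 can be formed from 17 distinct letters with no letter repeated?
P(17,3) = 17!/(17-3)! = 4080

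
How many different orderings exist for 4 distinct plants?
4! = 24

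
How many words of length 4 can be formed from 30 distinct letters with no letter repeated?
P(30,4) = 30!/(30-4)! = 657720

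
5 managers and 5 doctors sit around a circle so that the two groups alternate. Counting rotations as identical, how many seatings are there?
Fix one of the managers: (5-1)! ways for the remaining managers, × 5! ways for the doctors = 24 × 120 = 2880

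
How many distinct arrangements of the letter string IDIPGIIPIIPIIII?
15! / (10! × 1! × 3! × 1!) = 60060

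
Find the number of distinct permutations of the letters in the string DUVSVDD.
7! / (2! × 3! × 1! × 1!) = 420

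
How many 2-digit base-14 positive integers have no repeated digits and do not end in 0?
Last digit: 13 nonzero choices. First digit: 12 (nonzero, ≠last). Middle 0: P(12,0) = 1. Total = 156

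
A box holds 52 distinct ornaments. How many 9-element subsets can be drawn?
C(52,9) = 52!/(9!×43!) = 3679075400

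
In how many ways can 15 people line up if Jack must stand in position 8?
Fix one position: (15-1)! = 87178291200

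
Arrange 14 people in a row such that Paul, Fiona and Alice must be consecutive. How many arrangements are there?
Treat the 3 as one block: (14-3+1)! × 3! = 479001600 × 6 = 2874009600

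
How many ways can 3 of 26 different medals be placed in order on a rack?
P(26,3) = 26!/(26-3)! = 15600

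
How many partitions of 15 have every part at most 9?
Let r_j(i) = number of partitions of i into parts ≤ j, for i = 0..15. r_1(i) = 1 for all i; r_j(i) = r_{j-1}(i) + r_j(i-j). Rows j = 2..9: ≤2: 1 1 2 2 3 3 4 4 5 5 6 6 7 7 8 8; ≤3: 1 1 2 3 4 5 7 8 10 12 14 16 19 21 24 27; ≤4: 1 1 2 3 5 6 9 11 15 18 23 27 34 39 47 54; ≤5: 1 1 2 3 5 7 10 13 18 23 30 37 47 57 70 84; ≤6: 1 1 2 3 5 7 11 14 20 26 35 44 58 71 90 110; ≤7: 1 1 2 3 5 7 11 15 21 28 38 49 65 82 105 131; ≤8: 1 1 2 3 5 7 11 15 22 29 40 52 70 89 116 146; ≤9: 1 1 2 3 5 7 11 15 22 30 41 54 73 94 123 157. r_9(15) = 157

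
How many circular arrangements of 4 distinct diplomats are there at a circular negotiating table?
Circular: fix one position, arrange the rest. (4-1)! = 6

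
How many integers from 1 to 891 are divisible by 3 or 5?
⌊891/3⌋ + ⌊891/5⌋ - ⌊891/15⌋ = 297 + 178 - 59 = 416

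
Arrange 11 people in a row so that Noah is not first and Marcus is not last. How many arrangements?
By inclusion-exclusion: 11! - 2×(11-1)! + (11-2)! = 39916800 - 7257600 + 362880 = 33022080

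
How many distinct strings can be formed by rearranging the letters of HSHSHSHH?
8! / (3! × 5!) = 56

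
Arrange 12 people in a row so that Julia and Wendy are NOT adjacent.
Total - adjacent = 12! - (12-1)!×2 = 479001600 - 79833600 = 399168000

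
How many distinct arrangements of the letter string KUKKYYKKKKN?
11! / (1! × 1! × 7! × 2!) = 3960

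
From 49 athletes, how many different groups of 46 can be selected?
C(49,46) = 49!/(46!×3!) = 18424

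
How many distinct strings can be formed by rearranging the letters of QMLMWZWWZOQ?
11! / (3! × 2! × 2! × 2! × 1! × 1!) = 831600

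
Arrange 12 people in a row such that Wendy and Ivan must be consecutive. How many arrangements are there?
Treat the 2 as one block: (12-2+1)! × 2! = 39916800 × 2 = 79833600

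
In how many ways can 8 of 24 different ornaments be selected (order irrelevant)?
C(24,8) = 24!/(8!×16!) = 735471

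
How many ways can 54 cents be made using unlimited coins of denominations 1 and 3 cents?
Coefficient of x^54 in 1/(1-x^1) · 1/(1-x^3). Use j coins of 3 for j = 0..⌊54/3⌋ = 18, the rest in 1s: 18 + 1 = 19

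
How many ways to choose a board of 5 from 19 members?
C(19,5) = 19!/(5!×14!) = 11628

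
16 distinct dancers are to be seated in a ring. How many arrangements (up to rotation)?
Circular: fix one position, arrange the rest. (16-1)! = 1307674368000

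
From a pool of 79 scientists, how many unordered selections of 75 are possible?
C(79,75) = 79!/(75!×4!) = 1502501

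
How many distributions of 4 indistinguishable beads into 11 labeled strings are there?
C(4+11-1, 11-1) = C(14, 10) = 1001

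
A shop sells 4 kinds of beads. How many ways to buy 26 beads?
C(26+4-1, 4-1) = C(29, 3) = 3654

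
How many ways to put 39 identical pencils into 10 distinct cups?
C(39+10-1, 10-1) = C(48, 9) = 1677106640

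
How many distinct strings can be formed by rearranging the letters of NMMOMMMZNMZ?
11! / (2! × 1! × 6! × 2!) = 13860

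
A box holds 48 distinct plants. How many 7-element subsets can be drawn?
C(48,7) = 48!/(7!×41!) = 73629072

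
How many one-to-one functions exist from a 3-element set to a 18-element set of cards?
P(18,3) = 18!/(18-3)! = 4896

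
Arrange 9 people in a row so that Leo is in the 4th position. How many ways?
Fix one position: (9-1)! = 40320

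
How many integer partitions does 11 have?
Pentagonal recurrence p(n) = p(n-1) + p(n-2) - p(n-5) - p(n-7) + p(n-12) + p(n-15) - ... gives p(0..10) = 1, 1, 2, 3, 5, 7, 11, 15, 22, 30, 42. p(11) = p(10) + p(9) - p(6) - p(4) = 42 + 30 - 11 - 5 = 56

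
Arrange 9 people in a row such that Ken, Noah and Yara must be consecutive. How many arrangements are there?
Treat the 3 as one block: (9-3+1)! × 3! = 5040 × 6 = 30240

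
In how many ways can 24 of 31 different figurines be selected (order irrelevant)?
C(31,24) = 31!/(24!×7!) = 2629575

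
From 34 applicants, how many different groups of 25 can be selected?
C(34,25) = 34!/(25!×9!) = 52451256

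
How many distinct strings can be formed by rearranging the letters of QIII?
4! / (3! × 1!) = 4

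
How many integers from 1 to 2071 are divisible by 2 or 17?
⌊2071/2⌋ + ⌊2071/17⌋ - ⌊2071/34⌋ = 1035 + 121 - 60 = 1096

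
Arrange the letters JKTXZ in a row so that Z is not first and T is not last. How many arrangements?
By inclusion-exclusion: 5! - 2×(5-1)! + (5-2)! = 120 - 48 + 6 = 78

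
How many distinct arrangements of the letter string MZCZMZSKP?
9! / (1! × 1! × 3! × 1! × 2! × 1!) = 30240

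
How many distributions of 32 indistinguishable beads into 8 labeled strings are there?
C(32+8-1, 8-1) = C(39, 7) = 15380937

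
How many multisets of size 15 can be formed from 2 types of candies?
C(15+2-1, 2-1) = C(16, 1) = 16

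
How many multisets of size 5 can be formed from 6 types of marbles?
C(5+6-1, 6-1) = C(10, 5) = 252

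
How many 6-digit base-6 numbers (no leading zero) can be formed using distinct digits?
First digit: 5 choices (nonzero). Then descending: 5 × 5 × 4 × 3 × 2 × 1 = 600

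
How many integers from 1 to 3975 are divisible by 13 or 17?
⌊3975/13⌋ + ⌊3975/17⌋ - ⌊3975/221⌋ = 305 + 233 - 17 = 521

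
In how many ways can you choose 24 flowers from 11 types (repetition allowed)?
C(24+11-1, 11-1) = C(34, 10) = 131128140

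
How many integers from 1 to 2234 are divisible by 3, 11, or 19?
⌊2234/3⌋+⌊2234/11⌋+⌊2234/19⌋ - ⌊2234/33⌋-⌊2234/57⌋-⌊2234/209⌋ + ⌊2234/627⌋ = 744+203+117 - 67-39-10 + 3 = 951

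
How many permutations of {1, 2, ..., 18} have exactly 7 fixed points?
Choose the 7 fixed points C(18,7) = 31824, derange the rest: !11 = Σ_{j=0}^{11} (-1)^j·11!/j! = 39916800 - 39916800 + 19958400 - 6652800 + 1663200 - 332640 + 55440 - 7920 + 990 - 110 + 11 - 1 = 14684570. Product = 31824 × 14684570 = 467321755680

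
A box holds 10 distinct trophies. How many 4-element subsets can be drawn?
C(10,4) = 10!/(4!×6!) = 210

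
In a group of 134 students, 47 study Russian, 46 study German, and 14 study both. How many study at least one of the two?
|A∪B| = |A| + |B| - |A∩B| = 47 + 46 - 14 = 79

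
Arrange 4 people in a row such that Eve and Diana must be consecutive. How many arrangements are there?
Treat the 2 as one block: (4-2+1)! × 2! = 6 × 2 = 12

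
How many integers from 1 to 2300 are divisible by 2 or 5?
⌊2300/2⌋ + ⌊2300/5⌋ - ⌊2300/10⌋ = 1150 + 460 - 230 = 1380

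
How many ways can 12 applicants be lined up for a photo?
12! = 479001600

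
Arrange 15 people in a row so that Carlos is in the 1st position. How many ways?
Fix one position: (15-1)! = 87178291200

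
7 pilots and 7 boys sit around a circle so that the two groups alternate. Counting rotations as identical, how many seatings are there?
Fix one of the pilots: (7-1)! ways for the remaining pilots, × 7! ways for the boys = 720 × 5040 = 3628800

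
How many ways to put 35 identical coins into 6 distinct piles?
C(35+6-1, 6-1) = C(40, 5) = 658008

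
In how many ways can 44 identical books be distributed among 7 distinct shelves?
C(44+7-1, 7-1) = C(50, 6) = 15890700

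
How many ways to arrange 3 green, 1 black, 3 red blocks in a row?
7! / (3! × 1! × 3!) = 140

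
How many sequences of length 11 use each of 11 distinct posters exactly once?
11! = 39916800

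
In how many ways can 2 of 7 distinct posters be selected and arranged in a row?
P(7,2) = 7!/(7-2)! = 42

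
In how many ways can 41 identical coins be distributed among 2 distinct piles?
C(41+2-1, 2-1) = C(42, 1) = 42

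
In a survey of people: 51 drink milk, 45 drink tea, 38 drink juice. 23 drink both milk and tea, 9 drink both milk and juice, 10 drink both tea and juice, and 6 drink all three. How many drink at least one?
|A∪B∪C| = 51+45+38-23-9-10+6 = 98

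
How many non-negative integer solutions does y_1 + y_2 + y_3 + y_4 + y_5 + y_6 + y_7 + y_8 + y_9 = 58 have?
C(58+9-1, 9-1) = C(66, 8) = 5743572120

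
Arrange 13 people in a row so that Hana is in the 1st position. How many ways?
Fix one position: (13-1)! = 479001600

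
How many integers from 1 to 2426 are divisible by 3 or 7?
⌊2426/3⌋ + ⌊2426/7⌋ - ⌊2426/21⌋ = 808 + 346 - 115 = 1039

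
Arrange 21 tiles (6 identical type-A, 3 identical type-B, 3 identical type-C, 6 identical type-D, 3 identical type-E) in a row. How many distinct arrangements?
21! / (6! × 3! × 3! × 6! × 3!) = 456273417600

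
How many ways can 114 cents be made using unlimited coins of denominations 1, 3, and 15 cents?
Coefficient of x^114 in 1/(1-x^1) · 1/(1-x^3) · 1/(1-x^15). Case on j = number of 15-cent coins (j = 0..7); remainder r = 114 - 15j is made from {1,3} in ⌊r/3⌋+1 ways. r = 114, 99, 84, 69, 54, 39, 24, 9 → 39 + 34 + 29 + 24 + 19 + 14 + 9 + 4 = 172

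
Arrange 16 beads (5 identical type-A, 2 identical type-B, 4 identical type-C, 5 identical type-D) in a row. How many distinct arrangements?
16! / (5! × 2! × 4! × 5!) = 30270240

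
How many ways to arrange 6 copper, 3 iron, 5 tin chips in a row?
14! / (6! × 3! × 5!) = 168168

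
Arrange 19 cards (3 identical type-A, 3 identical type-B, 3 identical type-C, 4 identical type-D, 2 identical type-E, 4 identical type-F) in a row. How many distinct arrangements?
19! / (3! × 3! × 3! × 4! × 2! × 4!) = 488864376000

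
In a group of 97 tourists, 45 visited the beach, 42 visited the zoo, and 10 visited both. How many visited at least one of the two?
|A∪B| = |A| + |B| - |A∩B| = 45 + 42 - 10 = 77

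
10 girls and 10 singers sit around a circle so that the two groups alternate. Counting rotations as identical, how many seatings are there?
Fix one of the girls: (10-1)! ways for the remaining girls, × 10! ways for the singers = 362880 × 3628800 = 1316818944000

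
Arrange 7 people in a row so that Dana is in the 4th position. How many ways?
Fix one position: (7-1)! = 720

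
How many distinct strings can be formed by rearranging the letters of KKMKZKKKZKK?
11! / (2! × 8! × 1!) = 495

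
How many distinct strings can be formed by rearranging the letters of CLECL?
5! / (2! × 1! × 2!) = 30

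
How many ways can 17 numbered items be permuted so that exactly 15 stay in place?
Choose the 15 fixed points C(17,15) = 136, derange the rest: !2 = Σ_{j=0}^{2} (-1)^j·2!/j! = 2 - 2 + 1 = 1. Product = 136 × 1 = 136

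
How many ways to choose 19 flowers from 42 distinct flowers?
C(42,19) = 42!/(19!×23!) = 446775310800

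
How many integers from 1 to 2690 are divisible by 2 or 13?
⌊2690/2⌋ + ⌊2690/13⌋ - ⌊2690/26⌋ = 1345 + 206 - 103 = 1448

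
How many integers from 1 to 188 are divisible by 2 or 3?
⌊188/2⌋ + ⌊188/3⌋ - ⌊188/6⌋ = 94 + 62 - 31 = 125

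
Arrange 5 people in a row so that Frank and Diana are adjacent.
Treat as block: (5-1)! × 2! = 24 × 2 = 48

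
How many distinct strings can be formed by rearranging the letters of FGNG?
4! / (1! × 1! × 2!) = 12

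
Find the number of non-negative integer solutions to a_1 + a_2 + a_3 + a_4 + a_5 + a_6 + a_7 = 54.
C(54+7-1, 7-1) = C(60, 6) = 50063860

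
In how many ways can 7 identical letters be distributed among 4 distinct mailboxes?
C(7+4-1, 4-1) = C(10, 3) = 120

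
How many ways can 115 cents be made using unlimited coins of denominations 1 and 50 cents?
Coefficient of x^115 in 1/(1-x^1) · 1/(1-x^50). Use j coins of 50 for j = 0..⌊115/50⌋ = 2, the rest in 1s: 2 + 1 = 3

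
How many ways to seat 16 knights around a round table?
Circular: fix one position, arrange the rest. (16-1)! = 1307674368000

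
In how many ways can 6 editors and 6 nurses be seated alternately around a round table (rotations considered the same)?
Fix one of the editors: (6-1)! ways for the remaining editors, × 6! ways for the nurses = 120 × 720 = 86400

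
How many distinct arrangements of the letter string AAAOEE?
6! / (1! × 3! × 2!) = 60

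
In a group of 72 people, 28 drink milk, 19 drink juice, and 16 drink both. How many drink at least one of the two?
|A∪B| = |A| + |B| - |A∩B| = 28 + 19 - 16 = 31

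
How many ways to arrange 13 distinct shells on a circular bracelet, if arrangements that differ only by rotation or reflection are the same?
(13-1)!/2 = 479001600/2 = 239500800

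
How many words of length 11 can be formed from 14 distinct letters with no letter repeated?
P(14,11) = 14!/(14-11)! = 14529715200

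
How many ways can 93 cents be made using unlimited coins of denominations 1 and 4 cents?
Coefficient of x^93 in 1/(1-x^1) · 1/(1-x^4). Use j coins of 4 for j = 0..⌊93/4⌋ = 23, the rest in 1s: 23 + 1 = 24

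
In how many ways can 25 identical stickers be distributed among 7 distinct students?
C(25+7-1, 7-1) = C(31, 6) = 736281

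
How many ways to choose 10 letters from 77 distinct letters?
C(77,10) = 77!/(10!×67!) = 1096993404430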